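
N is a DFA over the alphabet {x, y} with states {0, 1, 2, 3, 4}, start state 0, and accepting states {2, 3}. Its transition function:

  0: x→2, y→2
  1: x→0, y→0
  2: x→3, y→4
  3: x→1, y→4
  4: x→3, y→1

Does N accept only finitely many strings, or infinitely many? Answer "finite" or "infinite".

State 0 is reachable from the start and can reach an accepting state, and it lies on the cycle 0 → 2 → 3 → 1 → 0.
Traversing that cycle any number of times yields accepted strings of unbounded length, so the language is infinite.

infinite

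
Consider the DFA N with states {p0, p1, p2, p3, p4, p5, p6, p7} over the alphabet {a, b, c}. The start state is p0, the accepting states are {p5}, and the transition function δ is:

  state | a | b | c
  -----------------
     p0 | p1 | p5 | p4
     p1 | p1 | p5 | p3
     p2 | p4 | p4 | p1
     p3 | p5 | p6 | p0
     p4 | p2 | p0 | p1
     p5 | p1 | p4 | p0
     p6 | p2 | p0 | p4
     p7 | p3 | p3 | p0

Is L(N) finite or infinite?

infinite

State p1 is reachable from the start and can reach an accepting state, and it lies on the cycle p1 → p1.
Traversing that cycle any number of times yields accepted strings of unbounded length, so the language is infinite.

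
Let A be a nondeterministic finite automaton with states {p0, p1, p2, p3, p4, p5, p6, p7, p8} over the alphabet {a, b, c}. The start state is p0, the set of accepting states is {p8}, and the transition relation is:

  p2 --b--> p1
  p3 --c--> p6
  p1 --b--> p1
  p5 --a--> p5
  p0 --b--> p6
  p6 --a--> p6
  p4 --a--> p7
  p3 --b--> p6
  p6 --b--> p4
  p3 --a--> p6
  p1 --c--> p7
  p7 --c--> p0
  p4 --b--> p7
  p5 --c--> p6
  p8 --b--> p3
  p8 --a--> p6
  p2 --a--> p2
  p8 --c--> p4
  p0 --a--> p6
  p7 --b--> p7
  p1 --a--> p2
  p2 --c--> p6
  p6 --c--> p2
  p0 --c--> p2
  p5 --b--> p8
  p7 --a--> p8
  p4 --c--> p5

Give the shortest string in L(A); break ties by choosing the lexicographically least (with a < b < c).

A breadth-first search from p0 reaches an accepting state first via the path p0 → p6 → p4 → p7 → p8 on input abaa.
No string of length < 4 is accepted (BFS exhausts all shorter strings without reaching an accepting state), and abaa is the lexicographically least accepting string of length 4.

abaa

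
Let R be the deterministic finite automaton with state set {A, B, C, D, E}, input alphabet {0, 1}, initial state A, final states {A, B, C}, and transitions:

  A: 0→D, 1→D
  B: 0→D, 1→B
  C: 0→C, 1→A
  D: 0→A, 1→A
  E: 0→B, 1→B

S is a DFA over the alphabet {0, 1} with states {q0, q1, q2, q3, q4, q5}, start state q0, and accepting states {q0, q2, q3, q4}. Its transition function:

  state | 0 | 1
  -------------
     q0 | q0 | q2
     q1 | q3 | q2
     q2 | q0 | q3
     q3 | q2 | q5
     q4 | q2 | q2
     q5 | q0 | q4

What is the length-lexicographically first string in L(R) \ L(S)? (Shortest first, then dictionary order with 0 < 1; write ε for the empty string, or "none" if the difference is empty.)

The string 0111 is accepted by R but not by S.
No shorter string lies in the difference, and 0111 is the lexicographically first length-4 string in L(R) \ L(S).

0111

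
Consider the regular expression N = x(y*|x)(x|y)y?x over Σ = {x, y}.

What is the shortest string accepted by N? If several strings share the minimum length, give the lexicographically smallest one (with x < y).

xxx

By inspection of the expression, no string of length less than 3 matches, and xxx is the lexicographically first match of length 3.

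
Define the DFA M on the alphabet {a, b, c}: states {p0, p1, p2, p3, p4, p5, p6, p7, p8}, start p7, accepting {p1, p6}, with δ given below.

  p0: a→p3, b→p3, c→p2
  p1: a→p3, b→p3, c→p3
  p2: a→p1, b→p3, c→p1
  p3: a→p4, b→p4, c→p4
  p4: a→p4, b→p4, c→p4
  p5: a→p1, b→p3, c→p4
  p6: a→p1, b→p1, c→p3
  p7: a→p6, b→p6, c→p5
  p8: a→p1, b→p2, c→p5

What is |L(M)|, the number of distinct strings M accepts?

The useful subgraph on states {p1, p5, p6, p7} is acyclic, so L(M) is finite; the longest accepting path visits 3 useful states, giving maximum string length 2.
Counting accepting paths from p7 by length: 2 of length 1, 5 of length 2. Total 7.

7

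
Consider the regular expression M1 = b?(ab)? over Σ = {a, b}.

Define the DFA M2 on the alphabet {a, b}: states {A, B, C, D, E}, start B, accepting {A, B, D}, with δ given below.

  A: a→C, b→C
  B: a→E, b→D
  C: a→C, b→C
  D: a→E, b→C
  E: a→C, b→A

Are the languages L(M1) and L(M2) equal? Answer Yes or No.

Yes

Converting the expression M1 to a DFA (subset construction, then merging equivalent states) gives the minimal DFA with states {r0, r1, r2, r3, r4}, start state r0, accepting states {r0, r2, r4} and transitions r0: a→r1, b→r2; r1: a→r3, b→r4; r2: a→r1, b→r3; r3: a→r3, b→r3; r4: a→r3, b→r3.
Exploring the product automaton M1 × M2 from the start pair (r0, B), following both machines on each input symbol, reaches 5 state pairs: (r0, B), (r1, E), (r2, D), (r3, C), (r4, A).
M1 accepts in {r0, r2, r4} and M2 accepts in {A, B, D}. In every reachable pair the two components are either both accepting — (r0, B), (r2, D), (r4, A) — or both non-accepting, so no string is accepted by exactly one of the machines: L(M1) \ L(M2) and L(M2) \ L(M1) are both empty.
Hence every string is accepted by M1 iff it is accepted by M2, and the two languages coincide.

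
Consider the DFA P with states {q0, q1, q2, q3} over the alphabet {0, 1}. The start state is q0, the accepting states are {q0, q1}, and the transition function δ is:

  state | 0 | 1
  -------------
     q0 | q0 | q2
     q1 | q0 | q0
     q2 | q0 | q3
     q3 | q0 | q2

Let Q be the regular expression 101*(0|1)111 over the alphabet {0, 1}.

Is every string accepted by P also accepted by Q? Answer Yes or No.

The empty string ε is in L(P) but not in L(Q).
So L(P) ⊄ L(Q).

No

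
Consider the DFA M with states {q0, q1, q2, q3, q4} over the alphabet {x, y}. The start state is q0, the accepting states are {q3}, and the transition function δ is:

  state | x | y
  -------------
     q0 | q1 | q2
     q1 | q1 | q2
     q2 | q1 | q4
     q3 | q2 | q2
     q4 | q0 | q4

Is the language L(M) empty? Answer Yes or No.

Yes

The states reachable from the start state are {q0, q1, q2, q4}.
None of the accepting states {q3} is reachable, so no string is accepted and L(M) = ∅.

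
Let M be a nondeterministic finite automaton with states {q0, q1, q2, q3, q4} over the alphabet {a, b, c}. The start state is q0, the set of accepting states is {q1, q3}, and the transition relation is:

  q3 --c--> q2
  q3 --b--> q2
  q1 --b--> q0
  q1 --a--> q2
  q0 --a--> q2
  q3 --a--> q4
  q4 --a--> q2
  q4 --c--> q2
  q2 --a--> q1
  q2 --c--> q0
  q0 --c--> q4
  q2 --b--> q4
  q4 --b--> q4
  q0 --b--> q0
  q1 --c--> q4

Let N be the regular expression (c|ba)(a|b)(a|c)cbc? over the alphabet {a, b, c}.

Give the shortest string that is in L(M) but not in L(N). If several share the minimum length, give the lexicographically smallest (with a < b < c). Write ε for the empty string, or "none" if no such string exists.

aa

The string aa is accepted by M but not by N.
No shorter string lies in the difference, and aa is the lexicographically first length-2 string in L(M) \ L(N).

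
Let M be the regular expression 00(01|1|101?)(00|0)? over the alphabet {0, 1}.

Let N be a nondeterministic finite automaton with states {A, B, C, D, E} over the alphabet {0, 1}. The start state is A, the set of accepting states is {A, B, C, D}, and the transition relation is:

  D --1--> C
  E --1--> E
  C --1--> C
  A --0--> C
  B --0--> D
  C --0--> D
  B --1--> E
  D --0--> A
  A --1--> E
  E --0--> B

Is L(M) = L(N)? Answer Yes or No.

The string 0001 is accepted by M but rejected by N.
So L(M) ≠ L(N).

No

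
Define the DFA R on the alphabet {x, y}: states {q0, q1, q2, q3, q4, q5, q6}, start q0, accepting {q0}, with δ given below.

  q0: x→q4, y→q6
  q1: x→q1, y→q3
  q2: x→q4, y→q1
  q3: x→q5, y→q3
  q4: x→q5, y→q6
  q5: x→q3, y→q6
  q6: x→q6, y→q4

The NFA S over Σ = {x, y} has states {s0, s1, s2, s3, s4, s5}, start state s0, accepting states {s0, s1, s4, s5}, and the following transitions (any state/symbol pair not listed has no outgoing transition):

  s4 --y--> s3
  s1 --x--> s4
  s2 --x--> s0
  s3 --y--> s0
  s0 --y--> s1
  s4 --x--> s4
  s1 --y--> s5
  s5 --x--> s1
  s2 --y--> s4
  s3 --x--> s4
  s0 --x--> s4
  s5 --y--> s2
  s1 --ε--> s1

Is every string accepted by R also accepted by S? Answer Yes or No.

Yes

Exploring the product automaton R × S from the start pair (q0, s0), following both machines on each input symbol, reaches 22 state pairs: (q0, s0), (q4, s4), (q6, s1), (q5, s4), (q6, s3), (q6, s4), (q4, s5), (q3, s4), (q4, s0), (q4, s3), (q5, s1), (q6, s2), (q3, s3), (q6, s0), (q6, s5), (q3, s0), (q4, s1), (q4, s2), (q3, s1), (q5, s0), (q3, s5), (q3, s2).
R accepts in {q0} and S accepts in {s0, s1, s4, s5}. The reachable pairs whose R-component is accepting are (q0, s0); in each of them the S-component is accepting too, so the product for L(R) \ L(S) (R-component accepting, S-component rejecting) has no reachable accepting pair and the difference is empty.
Hence every string in L(R) is also in L(S).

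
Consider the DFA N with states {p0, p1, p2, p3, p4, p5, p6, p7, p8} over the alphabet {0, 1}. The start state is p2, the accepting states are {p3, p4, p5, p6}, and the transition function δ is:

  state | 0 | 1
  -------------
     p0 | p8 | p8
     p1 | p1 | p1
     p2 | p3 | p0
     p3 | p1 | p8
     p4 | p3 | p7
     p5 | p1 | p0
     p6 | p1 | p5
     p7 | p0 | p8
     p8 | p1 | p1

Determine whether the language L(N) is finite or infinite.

The useful states (reachable from p2 and able to reach an accepting state) are {p2, p3}.
Restricted to these states the transition graph has no cycle, so every accepting path has bounded length and L is finite.

finite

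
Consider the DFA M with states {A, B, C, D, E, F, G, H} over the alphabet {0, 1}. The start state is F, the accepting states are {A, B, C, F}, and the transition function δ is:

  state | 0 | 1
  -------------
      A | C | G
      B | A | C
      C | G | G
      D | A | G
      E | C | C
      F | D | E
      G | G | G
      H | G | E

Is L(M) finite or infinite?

finite

The useful states (reachable from F and able to reach an accepting state) are {A, C, D, E, F}.
Restricted to these states the transition graph has no cycle, so every accepting path has bounded length and L is finite.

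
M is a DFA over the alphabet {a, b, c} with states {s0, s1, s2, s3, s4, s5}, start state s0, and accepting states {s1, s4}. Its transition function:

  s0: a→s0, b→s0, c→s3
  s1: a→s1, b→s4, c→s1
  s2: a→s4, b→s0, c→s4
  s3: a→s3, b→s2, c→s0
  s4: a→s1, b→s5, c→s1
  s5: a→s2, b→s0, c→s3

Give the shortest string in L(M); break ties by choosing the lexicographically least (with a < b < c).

cba

A breadth-first search from s0 reaches an accepting state first via the path s0 → s3 → s2 → s4 on input cba.
No string of length < 3 is accepted (BFS exhausts all shorter strings without reaching an accepting state), and cba is the lexicographically least accepting string of length 3.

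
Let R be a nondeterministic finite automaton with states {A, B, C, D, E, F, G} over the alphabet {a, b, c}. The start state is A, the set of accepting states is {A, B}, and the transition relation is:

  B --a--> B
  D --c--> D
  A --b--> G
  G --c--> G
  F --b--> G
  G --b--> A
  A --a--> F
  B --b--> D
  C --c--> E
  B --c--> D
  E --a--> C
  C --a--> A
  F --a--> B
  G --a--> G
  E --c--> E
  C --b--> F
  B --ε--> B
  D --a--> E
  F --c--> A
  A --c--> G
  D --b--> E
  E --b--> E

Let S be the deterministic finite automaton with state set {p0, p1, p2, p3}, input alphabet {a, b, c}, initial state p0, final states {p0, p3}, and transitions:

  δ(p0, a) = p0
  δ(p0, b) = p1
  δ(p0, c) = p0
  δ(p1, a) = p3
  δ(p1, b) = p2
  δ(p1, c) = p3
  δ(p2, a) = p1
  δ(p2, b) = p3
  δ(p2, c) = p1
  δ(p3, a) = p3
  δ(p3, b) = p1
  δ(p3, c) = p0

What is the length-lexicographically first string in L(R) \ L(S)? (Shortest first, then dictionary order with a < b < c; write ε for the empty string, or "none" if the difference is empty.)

The string bb is accepted by R but not by S.
No shorter string lies in the difference, and bb is the lexicographically first length-2 string in L(R) \ L(S).

bb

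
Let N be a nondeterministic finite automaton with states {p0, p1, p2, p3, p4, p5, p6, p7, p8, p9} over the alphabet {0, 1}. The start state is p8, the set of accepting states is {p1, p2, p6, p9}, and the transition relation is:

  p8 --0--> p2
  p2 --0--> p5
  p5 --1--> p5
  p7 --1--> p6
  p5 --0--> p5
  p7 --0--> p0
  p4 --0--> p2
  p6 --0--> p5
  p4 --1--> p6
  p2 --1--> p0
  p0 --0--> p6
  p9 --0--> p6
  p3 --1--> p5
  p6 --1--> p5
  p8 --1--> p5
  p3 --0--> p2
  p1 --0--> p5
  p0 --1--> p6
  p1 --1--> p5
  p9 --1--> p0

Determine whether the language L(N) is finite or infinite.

finite

The useful states (reachable from p8 and able to reach an accepting state) are {p0, p2, p6, p8}.
Restricted to these states the transition graph has no cycle, so every accepting path has bounded length and L is finite.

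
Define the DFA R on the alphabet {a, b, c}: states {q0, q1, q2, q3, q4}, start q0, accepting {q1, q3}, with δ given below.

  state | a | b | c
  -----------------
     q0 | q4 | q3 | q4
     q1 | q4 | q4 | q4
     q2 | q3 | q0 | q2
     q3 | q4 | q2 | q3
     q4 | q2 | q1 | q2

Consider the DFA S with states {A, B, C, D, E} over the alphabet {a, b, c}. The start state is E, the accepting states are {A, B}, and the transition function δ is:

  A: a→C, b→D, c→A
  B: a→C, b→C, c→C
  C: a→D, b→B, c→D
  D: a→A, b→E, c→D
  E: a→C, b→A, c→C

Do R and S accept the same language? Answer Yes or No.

Exploring the product automaton R × S from the start pair (q0, E), following both machines on each input symbol, reaches 5 state pairs: (q0, E), (q4, C), (q3, A), (q2, D), (q1, B).
R accepts in {q1, q3} and S accepts in {A, B}. In every reachable pair the two components are either both accepting — (q3, A), (q1, B) — or both non-accepting, so no string is accepted by exactly one of the machines: L(R) \ L(S) and L(S) \ L(R) are both empty.
Hence every string is accepted by R iff it is accepted by S, and the two languages coincide.

Yes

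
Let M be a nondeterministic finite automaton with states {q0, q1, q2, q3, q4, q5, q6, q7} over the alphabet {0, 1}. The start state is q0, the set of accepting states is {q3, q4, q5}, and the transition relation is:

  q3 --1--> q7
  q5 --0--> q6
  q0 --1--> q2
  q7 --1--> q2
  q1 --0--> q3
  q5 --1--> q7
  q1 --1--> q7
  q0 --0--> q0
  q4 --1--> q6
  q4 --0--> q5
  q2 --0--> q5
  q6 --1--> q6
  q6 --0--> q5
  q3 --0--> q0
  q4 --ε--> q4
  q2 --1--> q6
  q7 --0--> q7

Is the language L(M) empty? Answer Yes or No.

No

The string 10 is accepted: the run q0 → q2 → q5 ends in the accepting state q5.
Since at least one string is accepted, L(M) is not empty.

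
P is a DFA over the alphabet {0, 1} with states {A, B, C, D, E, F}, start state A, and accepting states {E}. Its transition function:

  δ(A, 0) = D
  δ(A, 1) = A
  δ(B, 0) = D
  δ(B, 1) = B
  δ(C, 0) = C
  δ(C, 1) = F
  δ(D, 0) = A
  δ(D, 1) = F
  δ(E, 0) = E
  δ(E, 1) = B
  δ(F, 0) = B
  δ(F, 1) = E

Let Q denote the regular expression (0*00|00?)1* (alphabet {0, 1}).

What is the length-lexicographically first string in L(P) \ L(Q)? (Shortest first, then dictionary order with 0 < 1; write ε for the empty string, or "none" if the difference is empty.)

0110

The string 0110 is accepted by P but not by Q.
No shorter string lies in the difference, and 0110 is the lexicographically first length-4 string in L(P) \ L(Q).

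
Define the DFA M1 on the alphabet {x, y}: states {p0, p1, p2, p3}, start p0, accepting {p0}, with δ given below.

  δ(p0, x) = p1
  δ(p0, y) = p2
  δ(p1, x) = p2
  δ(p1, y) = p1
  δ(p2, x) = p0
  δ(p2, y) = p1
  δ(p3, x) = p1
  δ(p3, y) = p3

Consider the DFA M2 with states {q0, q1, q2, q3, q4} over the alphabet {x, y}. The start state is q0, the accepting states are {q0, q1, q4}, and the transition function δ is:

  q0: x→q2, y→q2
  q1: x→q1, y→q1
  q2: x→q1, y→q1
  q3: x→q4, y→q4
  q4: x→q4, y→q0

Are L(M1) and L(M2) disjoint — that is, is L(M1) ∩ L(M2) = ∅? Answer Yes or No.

No

The empty string ε is accepted by both M1 and M2.
Hence L(M1) ∩ L(M2) ≠ ∅.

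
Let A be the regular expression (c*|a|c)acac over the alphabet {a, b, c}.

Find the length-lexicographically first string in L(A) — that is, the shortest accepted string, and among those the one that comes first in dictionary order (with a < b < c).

acac

By inspection of the expression, no string of length less than 4 matches, and acac is the lexicographically first match of length 4.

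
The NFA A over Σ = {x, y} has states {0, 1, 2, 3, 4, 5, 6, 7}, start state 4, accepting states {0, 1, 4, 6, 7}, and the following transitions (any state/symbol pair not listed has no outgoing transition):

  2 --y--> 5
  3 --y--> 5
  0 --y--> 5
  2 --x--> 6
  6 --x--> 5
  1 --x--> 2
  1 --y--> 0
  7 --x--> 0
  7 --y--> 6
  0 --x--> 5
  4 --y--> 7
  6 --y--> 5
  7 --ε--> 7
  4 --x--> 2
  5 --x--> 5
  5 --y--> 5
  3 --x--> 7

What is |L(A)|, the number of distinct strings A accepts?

The useful subgraph on states {0, 2, 4, 6, 7} is acyclic, so L(A) is finite; the longest accepting path visits 3 useful states, giving maximum string length 2.
Counting accepting paths from 4 by length: 1 of length 0, 1 of length 1, 3 of length 2. Total 5.

5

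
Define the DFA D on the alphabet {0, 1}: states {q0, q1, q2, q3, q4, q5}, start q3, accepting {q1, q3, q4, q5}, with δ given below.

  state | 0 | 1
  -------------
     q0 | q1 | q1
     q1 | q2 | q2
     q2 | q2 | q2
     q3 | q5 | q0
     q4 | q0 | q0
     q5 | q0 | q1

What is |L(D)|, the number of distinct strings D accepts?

The useful subgraph on states {q0, q1, q3, q5} is acyclic, so L(D) is finite; the longest accepting path visits 4 useful states, giving maximum string length 3.
Counting accepting paths from q3 by length: 1 of length 0, 1 of length 1, 3 of length 2, 2 of length 3. Total 7.

7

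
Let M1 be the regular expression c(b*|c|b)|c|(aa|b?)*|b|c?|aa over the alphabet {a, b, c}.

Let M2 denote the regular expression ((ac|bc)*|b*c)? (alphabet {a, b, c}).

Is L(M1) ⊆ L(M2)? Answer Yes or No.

No

The string b is in L(M1) but not in L(M2).
So L(M1) ⊄ L(M2).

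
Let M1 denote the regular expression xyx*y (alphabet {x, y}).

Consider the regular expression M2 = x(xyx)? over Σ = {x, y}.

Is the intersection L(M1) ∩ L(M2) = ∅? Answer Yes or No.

Converting the expression M1 to a DFA (subset construction, then merging equivalent states) gives the minimal DFA with states {r0, r1, r2, r3, r4}, start state r0, accepting states {r4} and transitions r0: x→r1, y→r2; r1: x→r2, y→r3; r2: x→r2, y→r2; r3: x→r3, y→r4; r4: x→r2, y→r2.
Converting the expression M2 to a DFA (subset construction, then merging equivalent states) gives the minimal DFA with states {t0, t1, t2, t3, t4, t5}, start state t0, accepting states {t1, t5} and transitions t0: x→t1, y→t2; t1: x→t3, y→t2; t2: x→t2, y→t2; t3: x→t2, y→t4; t4: x→t5, y→t2; t5: x→t2, y→t2.
Exploring the product automaton M1 × M2 from the start pair (r0, t0), following both machines on each input symbol, reaches 8 state pairs: (r0, t0), (r1, t1), (r2, t2), (r2, t3), (r3, t2), (r2, t4), (r4, t2), (r2, t5).
M1 accepts in {r4} and M2 accepts in {t1, t5}; no reachable pair has both components accepting, so no string drives both machines to acceptance simultaneously and L(M1) ∩ L(M2) = ∅.
So no string is accepted by both, and the intersection is empty.

Yes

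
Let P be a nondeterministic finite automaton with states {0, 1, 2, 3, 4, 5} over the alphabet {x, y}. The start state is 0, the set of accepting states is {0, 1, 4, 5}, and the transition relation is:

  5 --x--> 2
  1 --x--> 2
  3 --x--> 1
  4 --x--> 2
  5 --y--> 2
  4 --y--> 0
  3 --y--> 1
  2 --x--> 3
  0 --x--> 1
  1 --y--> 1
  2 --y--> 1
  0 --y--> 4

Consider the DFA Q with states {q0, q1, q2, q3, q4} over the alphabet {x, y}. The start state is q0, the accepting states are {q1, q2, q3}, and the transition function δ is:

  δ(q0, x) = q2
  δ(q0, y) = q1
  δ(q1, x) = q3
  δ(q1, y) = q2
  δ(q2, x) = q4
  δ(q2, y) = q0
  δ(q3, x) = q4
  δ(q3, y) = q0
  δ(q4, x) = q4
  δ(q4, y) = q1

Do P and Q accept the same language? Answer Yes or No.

The empty string ε is accepted by P but rejected by Q.
So L(P) ≠ L(Q).

No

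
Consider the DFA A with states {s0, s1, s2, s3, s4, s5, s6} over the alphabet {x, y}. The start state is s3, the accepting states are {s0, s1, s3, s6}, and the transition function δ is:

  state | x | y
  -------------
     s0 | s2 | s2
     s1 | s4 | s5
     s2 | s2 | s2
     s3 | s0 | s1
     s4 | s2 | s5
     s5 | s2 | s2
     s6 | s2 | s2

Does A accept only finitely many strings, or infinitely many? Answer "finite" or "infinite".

finite

The useful states (reachable from s3 and able to reach an accepting state) are {s0, s1, s3}.
Restricted to these states the transition graph has no cycle, so every accepting path has bounded length and L is finite.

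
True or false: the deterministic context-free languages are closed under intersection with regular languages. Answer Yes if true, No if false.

Run the DPDA and a DFA for the regular language in lock-step (product of the two finite controls, one shared stack, the DFA component advancing only on genuine input moves); the result is still deterministic and accepts when both components accept.
So the deterministic context-free languages are closed under intersection with a regular language.

Yes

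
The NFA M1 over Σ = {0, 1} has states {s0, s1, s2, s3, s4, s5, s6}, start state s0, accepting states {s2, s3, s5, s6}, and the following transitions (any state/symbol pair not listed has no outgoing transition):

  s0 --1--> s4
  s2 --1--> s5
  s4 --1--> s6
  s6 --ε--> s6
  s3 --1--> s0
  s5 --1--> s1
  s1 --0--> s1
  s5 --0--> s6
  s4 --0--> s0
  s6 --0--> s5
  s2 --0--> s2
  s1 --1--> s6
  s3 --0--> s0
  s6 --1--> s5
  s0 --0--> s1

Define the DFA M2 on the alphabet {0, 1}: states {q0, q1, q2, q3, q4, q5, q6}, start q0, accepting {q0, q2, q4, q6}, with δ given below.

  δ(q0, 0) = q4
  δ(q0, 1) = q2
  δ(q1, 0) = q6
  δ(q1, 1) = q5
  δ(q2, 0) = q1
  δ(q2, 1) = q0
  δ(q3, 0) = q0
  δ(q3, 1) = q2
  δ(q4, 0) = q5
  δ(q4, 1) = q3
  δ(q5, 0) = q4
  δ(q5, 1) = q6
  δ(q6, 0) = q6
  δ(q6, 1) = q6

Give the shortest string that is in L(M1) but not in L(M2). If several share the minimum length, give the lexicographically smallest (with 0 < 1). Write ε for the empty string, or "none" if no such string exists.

01

The string 01 is accepted by M1 but not by M2.
No shorter string lies in the difference, and 01 is the lexicographically first length-2 string in L(M1) \ L(M2).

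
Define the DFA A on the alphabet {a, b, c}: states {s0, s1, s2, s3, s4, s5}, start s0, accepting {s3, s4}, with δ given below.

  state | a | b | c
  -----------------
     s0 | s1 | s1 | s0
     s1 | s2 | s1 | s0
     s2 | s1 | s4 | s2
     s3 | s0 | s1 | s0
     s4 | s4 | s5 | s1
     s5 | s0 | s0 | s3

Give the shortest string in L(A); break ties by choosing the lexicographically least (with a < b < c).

A breadth-first search from s0 reaches an accepting state first via the path s0 → s1 → s2 → s4 on input aab.
No string of length < 3 is accepted (BFS exhausts all shorter strings without reaching an accepting state), and aab is the lexicographically least accepting string of length 3.

aab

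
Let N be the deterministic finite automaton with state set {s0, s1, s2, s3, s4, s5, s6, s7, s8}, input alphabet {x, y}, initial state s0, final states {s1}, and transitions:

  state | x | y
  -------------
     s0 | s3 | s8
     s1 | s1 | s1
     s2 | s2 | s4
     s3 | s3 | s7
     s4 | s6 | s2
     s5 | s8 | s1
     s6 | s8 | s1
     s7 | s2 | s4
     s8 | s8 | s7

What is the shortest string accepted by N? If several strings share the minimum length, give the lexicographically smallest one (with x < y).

A breadth-first search from s0 reaches an accepting state first via the path s0 → s3 → s7 → s4 → s6 → s1 on input xyyxy.
No string of length < 5 is accepted (BFS exhausts all shorter strings without reaching an accepting state), and xyyxy is the lexicographically least accepting string of length 5.

xyyxy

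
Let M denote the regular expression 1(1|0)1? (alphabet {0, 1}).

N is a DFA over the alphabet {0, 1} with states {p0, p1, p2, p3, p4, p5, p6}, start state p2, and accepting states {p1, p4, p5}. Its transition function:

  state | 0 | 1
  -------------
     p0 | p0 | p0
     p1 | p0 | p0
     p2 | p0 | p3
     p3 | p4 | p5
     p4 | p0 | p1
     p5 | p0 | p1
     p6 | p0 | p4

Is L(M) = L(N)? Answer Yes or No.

Yes

Converting the expression M to a DFA (subset construction, then merging equivalent states) gives the minimal DFA with states {m0, m1, m2, m3, m4}, start state m0, accepting states {m3, m4} and transitions m0: 0→m1, 1→m2; m1: 0→m1, 1→m1; m2: 0→m3, 1→m3; m3: 0→m1, 1→m4; m4: 0→m1, 1→m1.
Exploring the product automaton M × N from the start pair (m0, p2), following both machines on each input symbol, reaches 6 state pairs: (m0, p2), (m1, p0), (m2, p3), (m3, p4), (m3, p5), (m4, p1).
M accepts in {m3, m4} and N accepts in {p1, p4, p5}. In every reachable pair the two components are either both accepting — (m3, p4), (m3, p5), (m4, p1) — or both non-accepting, so no string is accepted by exactly one of the machines: L(M) \ L(N) and L(N) \ L(M) are both empty.
Hence every string is accepted by M iff it is accepted by N, and the two languages coincide.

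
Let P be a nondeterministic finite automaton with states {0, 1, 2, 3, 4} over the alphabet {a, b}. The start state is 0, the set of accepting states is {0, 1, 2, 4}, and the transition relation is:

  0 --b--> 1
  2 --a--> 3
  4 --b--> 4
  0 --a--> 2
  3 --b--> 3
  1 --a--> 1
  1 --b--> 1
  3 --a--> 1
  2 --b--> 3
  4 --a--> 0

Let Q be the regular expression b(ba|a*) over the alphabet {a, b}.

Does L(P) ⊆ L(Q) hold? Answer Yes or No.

No

The empty string ε is in L(P) but not in L(Q).
So L(P) ⊄ L(Q).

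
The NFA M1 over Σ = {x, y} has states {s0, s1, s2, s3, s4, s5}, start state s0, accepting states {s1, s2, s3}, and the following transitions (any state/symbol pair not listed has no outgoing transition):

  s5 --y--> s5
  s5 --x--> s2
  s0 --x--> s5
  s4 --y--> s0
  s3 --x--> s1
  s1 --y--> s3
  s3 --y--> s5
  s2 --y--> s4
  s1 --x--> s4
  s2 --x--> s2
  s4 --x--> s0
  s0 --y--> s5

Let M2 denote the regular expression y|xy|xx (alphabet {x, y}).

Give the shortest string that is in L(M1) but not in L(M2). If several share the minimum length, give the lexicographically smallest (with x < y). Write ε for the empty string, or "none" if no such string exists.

The string yx is accepted by M1 but not by M2.
No shorter string lies in the difference, and yx is the lexicographically first length-2 string in L(M1) \ L(M2).

yx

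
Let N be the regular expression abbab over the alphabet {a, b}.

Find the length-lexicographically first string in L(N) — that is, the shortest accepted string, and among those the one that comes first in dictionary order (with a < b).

By inspection of the expression, no string of length less than 5 matches, and abbab is the lexicographically first match of length 5.

abbab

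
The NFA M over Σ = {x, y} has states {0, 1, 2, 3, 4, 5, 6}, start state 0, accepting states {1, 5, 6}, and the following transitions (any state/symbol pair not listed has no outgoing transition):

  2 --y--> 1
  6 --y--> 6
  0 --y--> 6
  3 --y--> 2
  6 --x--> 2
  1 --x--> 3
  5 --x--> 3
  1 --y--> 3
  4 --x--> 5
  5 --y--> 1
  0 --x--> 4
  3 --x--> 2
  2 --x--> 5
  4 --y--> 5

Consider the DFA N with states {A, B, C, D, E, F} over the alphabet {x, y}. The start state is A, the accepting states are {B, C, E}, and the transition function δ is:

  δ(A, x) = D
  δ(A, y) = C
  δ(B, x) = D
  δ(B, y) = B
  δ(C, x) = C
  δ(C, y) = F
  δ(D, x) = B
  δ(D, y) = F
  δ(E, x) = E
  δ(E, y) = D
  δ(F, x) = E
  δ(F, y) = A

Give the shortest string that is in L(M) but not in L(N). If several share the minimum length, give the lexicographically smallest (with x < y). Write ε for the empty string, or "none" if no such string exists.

xy

The string xy is accepted by M but not by N.
No shorter string lies in the difference, and xy is the lexicographically first length-2 string in L(M) \ L(N).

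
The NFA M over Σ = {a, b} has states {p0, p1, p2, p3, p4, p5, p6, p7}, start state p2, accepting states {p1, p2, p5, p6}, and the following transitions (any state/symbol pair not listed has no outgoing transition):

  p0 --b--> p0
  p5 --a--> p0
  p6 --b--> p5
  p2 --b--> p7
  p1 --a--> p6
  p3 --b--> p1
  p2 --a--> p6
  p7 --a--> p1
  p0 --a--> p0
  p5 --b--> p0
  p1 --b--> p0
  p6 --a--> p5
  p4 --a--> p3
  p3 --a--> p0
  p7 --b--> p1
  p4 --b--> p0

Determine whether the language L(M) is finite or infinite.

The useful states (reachable from p2 and able to reach an accepting state) are {p1, p2, p5, p6, p7}.
Restricted to these states the transition graph has no cycle, so every accepting path has bounded length and L is finite.

finite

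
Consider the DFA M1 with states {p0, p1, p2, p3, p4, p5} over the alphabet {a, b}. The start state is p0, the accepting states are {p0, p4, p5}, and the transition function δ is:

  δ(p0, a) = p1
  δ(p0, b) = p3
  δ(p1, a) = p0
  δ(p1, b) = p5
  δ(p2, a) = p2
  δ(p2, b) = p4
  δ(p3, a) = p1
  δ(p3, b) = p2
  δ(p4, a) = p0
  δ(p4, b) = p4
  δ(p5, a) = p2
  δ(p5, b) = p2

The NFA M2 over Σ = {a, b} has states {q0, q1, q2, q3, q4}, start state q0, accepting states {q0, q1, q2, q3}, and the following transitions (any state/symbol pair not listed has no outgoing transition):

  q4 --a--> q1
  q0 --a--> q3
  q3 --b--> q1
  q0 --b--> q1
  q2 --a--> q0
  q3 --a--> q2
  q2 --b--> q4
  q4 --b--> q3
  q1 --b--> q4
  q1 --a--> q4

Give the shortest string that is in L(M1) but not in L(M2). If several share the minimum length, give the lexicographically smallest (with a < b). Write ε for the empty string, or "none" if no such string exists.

The string bbab is accepted by M1 but not by M2.
No shorter string lies in the difference, and bbab is the lexicographically first length-4 string in L(M1) \ L(M2).

bbab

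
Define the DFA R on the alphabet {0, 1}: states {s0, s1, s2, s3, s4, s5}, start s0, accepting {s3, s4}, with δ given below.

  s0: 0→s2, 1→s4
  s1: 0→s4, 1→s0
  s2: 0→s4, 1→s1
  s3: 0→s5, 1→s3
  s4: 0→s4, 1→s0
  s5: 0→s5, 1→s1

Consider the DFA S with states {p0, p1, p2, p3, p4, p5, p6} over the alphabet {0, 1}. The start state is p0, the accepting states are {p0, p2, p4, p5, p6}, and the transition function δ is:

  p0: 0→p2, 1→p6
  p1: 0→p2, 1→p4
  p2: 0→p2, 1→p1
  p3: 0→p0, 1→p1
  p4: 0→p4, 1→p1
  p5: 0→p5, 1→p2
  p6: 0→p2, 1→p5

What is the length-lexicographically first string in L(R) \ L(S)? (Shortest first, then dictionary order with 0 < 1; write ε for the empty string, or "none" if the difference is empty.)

0111

The string 0111 is accepted by R but not by S.
No shorter string lies in the difference, and 0111 is the lexicographically first length-4 string in L(R) \ L(S).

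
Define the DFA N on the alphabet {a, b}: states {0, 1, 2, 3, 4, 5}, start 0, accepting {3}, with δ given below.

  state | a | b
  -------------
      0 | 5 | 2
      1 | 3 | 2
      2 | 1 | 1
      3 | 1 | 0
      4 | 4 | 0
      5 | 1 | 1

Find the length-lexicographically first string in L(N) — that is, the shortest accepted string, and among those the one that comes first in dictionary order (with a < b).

aaa

A breadth-first search from 0 reaches an accepting state first via the path 0 → 5 → 1 → 3 on input aaa.
No string of length < 3 is accepted (BFS exhausts all shorter strings without reaching an accepting state), and aaa is the lexicographically least accepting string of length 3.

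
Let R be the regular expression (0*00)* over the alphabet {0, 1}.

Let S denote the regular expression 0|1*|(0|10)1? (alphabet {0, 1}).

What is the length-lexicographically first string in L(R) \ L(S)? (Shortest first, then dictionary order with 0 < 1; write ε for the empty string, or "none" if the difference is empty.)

00

The string 00 is accepted by R but not by S.
No shorter string lies in the difference, and 00 is the lexicographically first length-2 string in L(R) \ L(S).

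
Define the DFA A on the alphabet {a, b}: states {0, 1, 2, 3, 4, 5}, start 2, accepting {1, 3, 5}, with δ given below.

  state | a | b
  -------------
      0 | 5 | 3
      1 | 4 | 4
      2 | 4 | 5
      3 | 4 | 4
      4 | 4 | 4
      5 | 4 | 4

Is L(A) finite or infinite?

finite

The useful states (reachable from 2 and able to reach an accepting state) are {2, 5}.
Restricted to these states the transition graph has no cycle, so every accepting path has bounded length and L is finite.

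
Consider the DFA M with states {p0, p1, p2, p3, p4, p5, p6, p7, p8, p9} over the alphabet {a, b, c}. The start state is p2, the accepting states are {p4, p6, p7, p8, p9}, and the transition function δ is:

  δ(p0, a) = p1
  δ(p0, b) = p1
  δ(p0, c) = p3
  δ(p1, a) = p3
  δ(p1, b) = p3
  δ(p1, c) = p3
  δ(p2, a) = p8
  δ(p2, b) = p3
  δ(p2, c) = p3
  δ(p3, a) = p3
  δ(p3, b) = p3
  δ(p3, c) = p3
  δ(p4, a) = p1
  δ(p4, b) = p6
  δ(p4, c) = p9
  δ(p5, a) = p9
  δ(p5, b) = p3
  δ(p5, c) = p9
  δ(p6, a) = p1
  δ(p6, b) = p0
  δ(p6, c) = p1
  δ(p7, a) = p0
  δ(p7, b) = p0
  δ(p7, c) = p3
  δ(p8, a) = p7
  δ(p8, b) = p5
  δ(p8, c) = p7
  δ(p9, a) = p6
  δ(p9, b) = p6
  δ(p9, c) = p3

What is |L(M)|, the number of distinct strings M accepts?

9

The useful subgraph on states {p2, p5, p6, p7, p8, p9} is acyclic, so L(M) is finite; the longest accepting path visits 5 useful states, giving maximum string length 4.
Counting accepting paths from p2 by length: 1 of length 1, 2 of length 2, 2 of length 3, 4 of length 4. Total 9.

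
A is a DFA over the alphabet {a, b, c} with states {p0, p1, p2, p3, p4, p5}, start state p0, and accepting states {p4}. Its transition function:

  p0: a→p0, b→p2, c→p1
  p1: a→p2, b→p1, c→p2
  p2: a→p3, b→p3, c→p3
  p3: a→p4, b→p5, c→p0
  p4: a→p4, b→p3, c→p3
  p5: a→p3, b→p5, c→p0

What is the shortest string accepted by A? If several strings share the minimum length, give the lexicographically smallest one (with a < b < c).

A breadth-first search from p0 reaches an accepting state first via the path p0 → p2 → p3 → p4 on input baa.
No string of length < 3 is accepted (BFS exhausts all shorter strings without reaching an accepting state), and baa is the lexicographically least accepting string of length 3.

baa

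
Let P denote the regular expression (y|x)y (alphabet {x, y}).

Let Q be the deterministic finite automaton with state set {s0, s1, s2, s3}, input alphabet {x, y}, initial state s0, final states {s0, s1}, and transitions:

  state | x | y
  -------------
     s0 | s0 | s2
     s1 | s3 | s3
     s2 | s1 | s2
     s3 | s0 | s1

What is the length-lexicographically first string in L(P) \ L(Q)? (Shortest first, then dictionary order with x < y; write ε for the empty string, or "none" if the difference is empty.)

xy

The string xy is accepted by P but not by Q.
No shorter string lies in the difference, and xy is the lexicographically first length-2 string in L(P) \ L(Q).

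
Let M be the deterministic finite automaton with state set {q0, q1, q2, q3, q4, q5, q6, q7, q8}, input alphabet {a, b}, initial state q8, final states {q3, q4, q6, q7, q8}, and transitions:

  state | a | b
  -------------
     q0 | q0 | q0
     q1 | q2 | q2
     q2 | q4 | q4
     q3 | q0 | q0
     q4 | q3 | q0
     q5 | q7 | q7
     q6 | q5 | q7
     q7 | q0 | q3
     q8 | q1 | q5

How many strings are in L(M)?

The useful subgraph on states {q1, q2, q3, q4, q5, q7, q8} is acyclic, so L(M) is finite; the longest accepting path visits 5 useful states, giving maximum string length 4.
Counting accepting paths from q8 by length: 1 of length 0, 2 of length 2, 6 of length 3, 4 of length 4. Total 13.

13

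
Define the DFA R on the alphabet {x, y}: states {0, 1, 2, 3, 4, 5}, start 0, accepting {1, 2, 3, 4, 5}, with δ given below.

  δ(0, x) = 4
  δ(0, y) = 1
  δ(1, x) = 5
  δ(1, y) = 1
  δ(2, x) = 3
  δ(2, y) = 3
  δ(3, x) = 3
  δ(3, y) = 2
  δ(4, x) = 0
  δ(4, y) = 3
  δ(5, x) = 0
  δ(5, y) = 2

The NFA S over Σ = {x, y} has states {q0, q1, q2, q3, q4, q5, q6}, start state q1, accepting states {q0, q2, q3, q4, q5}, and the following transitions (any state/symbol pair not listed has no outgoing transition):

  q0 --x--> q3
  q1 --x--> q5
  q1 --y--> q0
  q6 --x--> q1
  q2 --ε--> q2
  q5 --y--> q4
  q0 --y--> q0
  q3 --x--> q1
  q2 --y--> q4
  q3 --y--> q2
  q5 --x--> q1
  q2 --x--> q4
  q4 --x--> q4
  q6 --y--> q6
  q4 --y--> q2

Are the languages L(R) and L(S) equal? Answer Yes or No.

Exploring the product automaton R × S from the start pair (0, q1), following both machines on each input symbol, reaches 6 state pairs: (0, q1), (4, q5), (1, q0), (3, q4), (5, q3), (2, q2).
R accepts in {1, 2, 3, 4, 5} and S accepts in {q0, q2, q3, q4, q5}. In every reachable pair the two components are either both accepting — (4, q5), (1, q0), (3, q4), (5, q3), (2, q2) — or both non-accepting, so no string is accepted by exactly one of the machines: L(R) \ L(S) and L(S) \ L(R) are both empty.
Hence every string is accepted by R iff it is accepted by S, and the two languages coincide.

Yes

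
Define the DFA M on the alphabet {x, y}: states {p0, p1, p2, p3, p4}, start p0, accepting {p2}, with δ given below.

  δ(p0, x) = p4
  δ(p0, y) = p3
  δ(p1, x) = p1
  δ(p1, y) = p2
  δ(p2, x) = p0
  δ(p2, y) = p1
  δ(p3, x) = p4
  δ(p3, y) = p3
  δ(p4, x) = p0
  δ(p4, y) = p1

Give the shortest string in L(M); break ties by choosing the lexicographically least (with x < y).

xyy

A breadth-first search from p0 reaches an accepting state first via the path p0 → p4 → p1 → p2 on input xyy.
No string of length < 3 is accepted (BFS exhausts all shorter strings without reaching an accepting state), and xyy is the lexicographically least accepting string of length 3.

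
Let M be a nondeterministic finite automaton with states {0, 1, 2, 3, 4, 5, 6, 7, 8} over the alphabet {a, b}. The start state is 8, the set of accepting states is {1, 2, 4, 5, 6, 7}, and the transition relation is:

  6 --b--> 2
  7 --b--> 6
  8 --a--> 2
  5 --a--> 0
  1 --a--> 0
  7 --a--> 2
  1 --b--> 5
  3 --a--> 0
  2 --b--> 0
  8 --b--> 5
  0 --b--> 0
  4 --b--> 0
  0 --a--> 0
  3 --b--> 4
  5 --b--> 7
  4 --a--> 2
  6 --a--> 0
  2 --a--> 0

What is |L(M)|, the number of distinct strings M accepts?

The useful subgraph on states {2, 5, 6, 7, 8} is acyclic, so L(M) is finite; the longest accepting path visits 5 useful states, giving maximum string length 4.
Counting accepting paths from 8 by length: 2 of length 1, 1 of length 2, 2 of length 3, 1 of length 4. Total 6.

6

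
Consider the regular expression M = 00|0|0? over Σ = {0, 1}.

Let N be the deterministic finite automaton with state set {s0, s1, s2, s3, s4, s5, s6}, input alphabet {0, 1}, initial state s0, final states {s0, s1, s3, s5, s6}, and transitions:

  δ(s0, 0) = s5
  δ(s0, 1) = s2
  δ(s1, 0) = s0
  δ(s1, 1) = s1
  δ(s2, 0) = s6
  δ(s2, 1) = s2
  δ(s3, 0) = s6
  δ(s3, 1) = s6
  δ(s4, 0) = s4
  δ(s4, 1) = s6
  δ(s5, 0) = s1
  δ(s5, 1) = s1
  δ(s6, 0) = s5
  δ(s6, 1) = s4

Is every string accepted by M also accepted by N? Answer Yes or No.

Yes

Converting the expression M to a DFA (subset construction, then merging equivalent states) gives the minimal DFA with states {m0, m1, m2, m3}, start state m0, accepting states {m0, m1, m3} and transitions m0: 0→m1, 1→m2; m1: 0→m3, 1→m2; m2: 0→m2, 1→m2; m3: 0→m2, 1→m2.
Exploring the product automaton M × N from the start pair (m0, s0), following both machines on each input symbol, reaches 9 state pairs: (m0, s0), (m1, s5), (m2, s2), (m3, s1), (m2, s1), (m2, s6), (m2, s0), (m2, s5), (m2, s4).
M accepts in {m0, m1, m3} and N accepts in {s0, s1, s3, s5, s6}. The reachable pairs whose M-component is accepting are (m0, s0), (m1, s5), (m3, s1); in each of them the N-component is accepting too, so the product for L(M) \ L(N) (M-component accepting, N-component rejecting) has no reachable accepting pair and the difference is empty.
Hence every string in L(M) is also in L(N).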